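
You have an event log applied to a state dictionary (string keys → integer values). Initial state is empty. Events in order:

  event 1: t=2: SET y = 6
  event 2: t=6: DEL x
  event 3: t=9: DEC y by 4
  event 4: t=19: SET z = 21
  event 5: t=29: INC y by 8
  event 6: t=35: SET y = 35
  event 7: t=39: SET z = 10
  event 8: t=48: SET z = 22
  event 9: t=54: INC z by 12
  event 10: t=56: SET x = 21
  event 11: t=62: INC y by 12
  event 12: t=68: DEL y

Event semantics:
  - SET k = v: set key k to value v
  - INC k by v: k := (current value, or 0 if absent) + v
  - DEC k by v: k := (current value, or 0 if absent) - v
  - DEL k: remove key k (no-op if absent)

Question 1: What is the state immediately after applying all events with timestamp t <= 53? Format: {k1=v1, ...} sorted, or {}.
Apply events with t <= 53 (8 events):
  after event 1 (t=2: SET y = 6): {y=6}
  after event 2 (t=6: DEL x): {y=6}
  after event 3 (t=9: DEC y by 4): {y=2}
  after event 4 (t=19: SET z = 21): {y=2, z=21}
  after event 5 (t=29: INC y by 8): {y=10, z=21}
  after event 6 (t=35: SET y = 35): {y=35, z=21}
  after event 7 (t=39: SET z = 10): {y=35, z=10}
  after event 8 (t=48: SET z = 22): {y=35, z=22}

Answer: {y=35, z=22}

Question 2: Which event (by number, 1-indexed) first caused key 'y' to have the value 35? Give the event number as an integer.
Answer: 6

Derivation:
Looking for first event where y becomes 35:
  event 1: y = 6
  event 2: y = 6
  event 3: y = 2
  event 4: y = 2
  event 5: y = 10
  event 6: y 10 -> 35  <-- first match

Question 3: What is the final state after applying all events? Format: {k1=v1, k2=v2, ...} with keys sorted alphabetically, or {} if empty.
Answer: {x=21, z=34}

Derivation:
  after event 1 (t=2: SET y = 6): {y=6}
  after event 2 (t=6: DEL x): {y=6}
  after event 3 (t=9: DEC y by 4): {y=2}
  after event 4 (t=19: SET z = 21): {y=2, z=21}
  after event 5 (t=29: INC y by 8): {y=10, z=21}
  after event 6 (t=35: SET y = 35): {y=35, z=21}
  after event 7 (t=39: SET z = 10): {y=35, z=10}
  after event 8 (t=48: SET z = 22): {y=35, z=22}
  after event 9 (t=54: INC z by 12): {y=35, z=34}
  after event 10 (t=56: SET x = 21): {x=21, y=35, z=34}
  after event 11 (t=62: INC y by 12): {x=21, y=47, z=34}
  after event 12 (t=68: DEL y): {x=21, z=34}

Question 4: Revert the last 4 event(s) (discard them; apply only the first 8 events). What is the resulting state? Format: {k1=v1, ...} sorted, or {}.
Keep first 8 events (discard last 4):
  after event 1 (t=2: SET y = 6): {y=6}
  after event 2 (t=6: DEL x): {y=6}
  after event 3 (t=9: DEC y by 4): {y=2}
  after event 4 (t=19: SET z = 21): {y=2, z=21}
  after event 5 (t=29: INC y by 8): {y=10, z=21}
  after event 6 (t=35: SET y = 35): {y=35, z=21}
  after event 7 (t=39: SET z = 10): {y=35, z=10}
  after event 8 (t=48: SET z = 22): {y=35, z=22}

Answer: {y=35, z=22}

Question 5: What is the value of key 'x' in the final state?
Answer: 21

Derivation:
Track key 'x' through all 12 events:
  event 1 (t=2: SET y = 6): x unchanged
  event 2 (t=6: DEL x): x (absent) -> (absent)
  event 3 (t=9: DEC y by 4): x unchanged
  event 4 (t=19: SET z = 21): x unchanged
  event 5 (t=29: INC y by 8): x unchanged
  event 6 (t=35: SET y = 35): x unchanged
  event 7 (t=39: SET z = 10): x unchanged
  event 8 (t=48: SET z = 22): x unchanged
  event 9 (t=54: INC z by 12): x unchanged
  event 10 (t=56: SET x = 21): x (absent) -> 21
  event 11 (t=62: INC y by 12): x unchanged
  event 12 (t=68: DEL y): x unchanged
Final: x = 21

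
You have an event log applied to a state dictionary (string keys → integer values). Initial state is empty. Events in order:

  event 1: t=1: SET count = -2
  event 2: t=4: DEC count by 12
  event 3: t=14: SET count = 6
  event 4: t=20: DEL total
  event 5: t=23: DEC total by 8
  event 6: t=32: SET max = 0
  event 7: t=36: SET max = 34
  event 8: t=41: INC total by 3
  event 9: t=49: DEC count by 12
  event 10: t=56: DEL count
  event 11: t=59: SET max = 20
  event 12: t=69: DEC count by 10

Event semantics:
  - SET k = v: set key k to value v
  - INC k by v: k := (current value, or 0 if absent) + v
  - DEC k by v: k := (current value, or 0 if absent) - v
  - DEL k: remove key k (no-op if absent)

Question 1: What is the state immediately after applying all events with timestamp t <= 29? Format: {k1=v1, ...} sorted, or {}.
Apply events with t <= 29 (5 events):
  after event 1 (t=1: SET count = -2): {count=-2}
  after event 2 (t=4: DEC count by 12): {count=-14}
  after event 3 (t=14: SET count = 6): {count=6}
  after event 4 (t=20: DEL total): {count=6}
  after event 5 (t=23: DEC total by 8): {count=6, total=-8}

Answer: {count=6, total=-8}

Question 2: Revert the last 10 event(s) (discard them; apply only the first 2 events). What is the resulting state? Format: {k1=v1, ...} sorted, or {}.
Keep first 2 events (discard last 10):
  after event 1 (t=1: SET count = -2): {count=-2}
  after event 2 (t=4: DEC count by 12): {count=-14}

Answer: {count=-14}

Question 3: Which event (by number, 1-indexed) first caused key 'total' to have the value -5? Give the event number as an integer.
Looking for first event where total becomes -5:
  event 5: total = -8
  event 6: total = -8
  event 7: total = -8
  event 8: total -8 -> -5  <-- first match

Answer: 8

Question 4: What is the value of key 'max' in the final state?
Answer: 20

Derivation:
Track key 'max' through all 12 events:
  event 1 (t=1: SET count = -2): max unchanged
  event 2 (t=4: DEC count by 12): max unchanged
  event 3 (t=14: SET count = 6): max unchanged
  event 4 (t=20: DEL total): max unchanged
  event 5 (t=23: DEC total by 8): max unchanged
  event 6 (t=32: SET max = 0): max (absent) -> 0
  event 7 (t=36: SET max = 34): max 0 -> 34
  event 8 (t=41: INC total by 3): max unchanged
  event 9 (t=49: DEC count by 12): max unchanged
  event 10 (t=56: DEL count): max unchanged
  event 11 (t=59: SET max = 20): max 34 -> 20
  event 12 (t=69: DEC count by 10): max unchanged
Final: max = 20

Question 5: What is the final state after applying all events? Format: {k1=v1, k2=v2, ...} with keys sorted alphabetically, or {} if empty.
  after event 1 (t=1: SET count = -2): {count=-2}
  after event 2 (t=4: DEC count by 12): {count=-14}
  after event 3 (t=14: SET count = 6): {count=6}
  after event 4 (t=20: DEL total): {count=6}
  after event 5 (t=23: DEC total by 8): {count=6, total=-8}
  after event 6 (t=32: SET max = 0): {count=6, max=0, total=-8}
  after event 7 (t=36: SET max = 34): {count=6, max=34, total=-8}
  after event 8 (t=41: INC total by 3): {count=6, max=34, total=-5}
  after event 9 (t=49: DEC count by 12): {count=-6, max=34, total=-5}
  after event 10 (t=56: DEL count): {max=34, total=-5}
  after event 11 (t=59: SET max = 20): {max=20, total=-5}
  after event 12 (t=69: DEC count by 10): {count=-10, max=20, total=-5}

Answer: {count=-10, max=20, total=-5}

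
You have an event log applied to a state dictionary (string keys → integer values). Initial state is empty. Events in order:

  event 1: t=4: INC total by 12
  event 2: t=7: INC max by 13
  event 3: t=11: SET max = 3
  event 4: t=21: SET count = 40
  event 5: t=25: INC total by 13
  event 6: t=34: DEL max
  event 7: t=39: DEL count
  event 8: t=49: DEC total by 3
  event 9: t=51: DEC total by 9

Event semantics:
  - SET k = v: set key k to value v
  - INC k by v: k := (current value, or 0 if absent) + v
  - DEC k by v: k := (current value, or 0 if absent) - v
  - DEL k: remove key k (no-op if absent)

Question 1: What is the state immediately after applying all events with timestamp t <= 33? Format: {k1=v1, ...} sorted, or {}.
Apply events with t <= 33 (5 events):
  after event 1 (t=4: INC total by 12): {total=12}
  after event 2 (t=7: INC max by 13): {max=13, total=12}
  after event 3 (t=11: SET max = 3): {max=3, total=12}
  after event 4 (t=21: SET count = 40): {count=40, max=3, total=12}
  after event 5 (t=25: INC total by 13): {count=40, max=3, total=25}

Answer: {count=40, max=3, total=25}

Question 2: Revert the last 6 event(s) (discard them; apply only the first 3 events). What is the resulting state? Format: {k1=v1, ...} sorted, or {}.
Answer: {max=3, total=12}

Derivation:
Keep first 3 events (discard last 6):
  after event 1 (t=4: INC total by 12): {total=12}
  after event 2 (t=7: INC max by 13): {max=13, total=12}
  after event 3 (t=11: SET max = 3): {max=3, total=12}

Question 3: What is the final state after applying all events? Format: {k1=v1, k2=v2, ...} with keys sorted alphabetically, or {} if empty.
Answer: {total=13}

Derivation:
  after event 1 (t=4: INC total by 12): {total=12}
  after event 2 (t=7: INC max by 13): {max=13, total=12}
  after event 3 (t=11: SET max = 3): {max=3, total=12}
  after event 4 (t=21: SET count = 40): {count=40, max=3, total=12}
  after event 5 (t=25: INC total by 13): {count=40, max=3, total=25}
  after event 6 (t=34: DEL max): {count=40, total=25}
  after event 7 (t=39: DEL count): {total=25}
  after event 8 (t=49: DEC total by 3): {total=22}
  after event 9 (t=51: DEC total by 9): {total=13}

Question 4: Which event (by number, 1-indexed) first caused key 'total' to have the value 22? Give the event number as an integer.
Answer: 8

Derivation:
Looking for first event where total becomes 22:
  event 1: total = 12
  event 2: total = 12
  event 3: total = 12
  event 4: total = 12
  event 5: total = 25
  event 6: total = 25
  event 7: total = 25
  event 8: total 25 -> 22  <-- first match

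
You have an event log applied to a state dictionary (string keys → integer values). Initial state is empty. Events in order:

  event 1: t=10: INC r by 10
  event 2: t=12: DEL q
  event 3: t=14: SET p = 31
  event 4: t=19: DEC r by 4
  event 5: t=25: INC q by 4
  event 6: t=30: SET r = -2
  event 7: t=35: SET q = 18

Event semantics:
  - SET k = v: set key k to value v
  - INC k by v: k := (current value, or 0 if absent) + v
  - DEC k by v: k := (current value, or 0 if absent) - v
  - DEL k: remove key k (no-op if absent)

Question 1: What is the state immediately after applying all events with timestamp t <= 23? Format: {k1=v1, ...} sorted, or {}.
Apply events with t <= 23 (4 events):
  after event 1 (t=10: INC r by 10): {r=10}
  after event 2 (t=12: DEL q): {r=10}
  after event 3 (t=14: SET p = 31): {p=31, r=10}
  after event 4 (t=19: DEC r by 4): {p=31, r=6}

Answer: {p=31, r=6}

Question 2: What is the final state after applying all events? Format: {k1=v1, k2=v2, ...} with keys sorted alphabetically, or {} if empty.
  after event 1 (t=10: INC r by 10): {r=10}
  after event 2 (t=12: DEL q): {r=10}
  after event 3 (t=14: SET p = 31): {p=31, r=10}
  after event 4 (t=19: DEC r by 4): {p=31, r=6}
  after event 5 (t=25: INC q by 4): {p=31, q=4, r=6}
  after event 6 (t=30: SET r = -2): {p=31, q=4, r=-2}
  after event 7 (t=35: SET q = 18): {p=31, q=18, r=-2}

Answer: {p=31, q=18, r=-2}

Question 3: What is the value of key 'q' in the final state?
Answer: 18

Derivation:
Track key 'q' through all 7 events:
  event 1 (t=10: INC r by 10): q unchanged
  event 2 (t=12: DEL q): q (absent) -> (absent)
  event 3 (t=14: SET p = 31): q unchanged
  event 4 (t=19: DEC r by 4): q unchanged
  event 5 (t=25: INC q by 4): q (absent) -> 4
  event 6 (t=30: SET r = -2): q unchanged
  event 7 (t=35: SET q = 18): q 4 -> 18
Final: q = 18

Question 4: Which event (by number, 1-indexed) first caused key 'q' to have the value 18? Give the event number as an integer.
Answer: 7

Derivation:
Looking for first event where q becomes 18:
  event 5: q = 4
  event 6: q = 4
  event 7: q 4 -> 18  <-- first match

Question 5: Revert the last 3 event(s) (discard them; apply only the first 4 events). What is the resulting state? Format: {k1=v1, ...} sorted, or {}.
Answer: {p=31, r=6}

Derivation:
Keep first 4 events (discard last 3):
  after event 1 (t=10: INC r by 10): {r=10}
  after event 2 (t=12: DEL q): {r=10}
  after event 3 (t=14: SET p = 31): {p=31, r=10}
  after event 4 (t=19: DEC r by 4): {p=31, r=6}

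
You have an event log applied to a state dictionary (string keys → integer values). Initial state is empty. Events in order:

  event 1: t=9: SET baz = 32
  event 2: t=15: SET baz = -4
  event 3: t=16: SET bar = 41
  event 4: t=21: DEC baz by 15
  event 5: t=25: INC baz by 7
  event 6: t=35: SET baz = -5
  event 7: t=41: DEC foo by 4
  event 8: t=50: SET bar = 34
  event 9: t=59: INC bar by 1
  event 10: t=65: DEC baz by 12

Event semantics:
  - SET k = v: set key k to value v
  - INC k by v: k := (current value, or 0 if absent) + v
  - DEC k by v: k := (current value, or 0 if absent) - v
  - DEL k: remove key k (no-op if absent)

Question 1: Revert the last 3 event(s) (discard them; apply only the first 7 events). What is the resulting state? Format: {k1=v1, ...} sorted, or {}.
Answer: {bar=41, baz=-5, foo=-4}

Derivation:
Keep first 7 events (discard last 3):
  after event 1 (t=9: SET baz = 32): {baz=32}
  after event 2 (t=15: SET baz = -4): {baz=-4}
  after event 3 (t=16: SET bar = 41): {bar=41, baz=-4}
  after event 4 (t=21: DEC baz by 15): {bar=41, baz=-19}
  after event 5 (t=25: INC baz by 7): {bar=41, baz=-12}
  after event 6 (t=35: SET baz = -5): {bar=41, baz=-5}
  after event 7 (t=41: DEC foo by 4): {bar=41, baz=-5, foo=-4}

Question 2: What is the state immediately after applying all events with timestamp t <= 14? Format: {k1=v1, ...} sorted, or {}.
Apply events with t <= 14 (1 events):
  after event 1 (t=9: SET baz = 32): {baz=32}

Answer: {baz=32}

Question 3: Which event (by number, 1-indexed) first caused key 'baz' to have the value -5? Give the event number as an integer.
Answer: 6

Derivation:
Looking for first event where baz becomes -5:
  event 1: baz = 32
  event 2: baz = -4
  event 3: baz = -4
  event 4: baz = -19
  event 5: baz = -12
  event 6: baz -12 -> -5  <-- first match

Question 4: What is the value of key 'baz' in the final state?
Track key 'baz' through all 10 events:
  event 1 (t=9: SET baz = 32): baz (absent) -> 32
  event 2 (t=15: SET baz = -4): baz 32 -> -4
  event 3 (t=16: SET bar = 41): baz unchanged
  event 4 (t=21: DEC baz by 15): baz -4 -> -19
  event 5 (t=25: INC baz by 7): baz -19 -> -12
  event 6 (t=35: SET baz = -5): baz -12 -> -5
  event 7 (t=41: DEC foo by 4): baz unchanged
  event 8 (t=50: SET bar = 34): baz unchanged
  event 9 (t=59: INC bar by 1): baz unchanged
  event 10 (t=65: DEC baz by 12): baz -5 -> -17
Final: baz = -17

Answer: -17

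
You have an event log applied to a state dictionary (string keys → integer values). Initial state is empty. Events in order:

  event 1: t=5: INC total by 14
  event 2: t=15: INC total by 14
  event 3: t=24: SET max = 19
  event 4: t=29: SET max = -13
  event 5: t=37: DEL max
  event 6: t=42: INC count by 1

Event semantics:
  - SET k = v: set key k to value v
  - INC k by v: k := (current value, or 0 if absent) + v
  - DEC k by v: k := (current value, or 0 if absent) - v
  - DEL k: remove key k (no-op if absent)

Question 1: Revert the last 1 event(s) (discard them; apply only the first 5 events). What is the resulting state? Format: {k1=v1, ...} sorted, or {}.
Answer: {total=28}

Derivation:
Keep first 5 events (discard last 1):
  after event 1 (t=5: INC total by 14): {total=14}
  after event 2 (t=15: INC total by 14): {total=28}
  after event 3 (t=24: SET max = 19): {max=19, total=28}
  after event 4 (t=29: SET max = -13): {max=-13, total=28}
  after event 5 (t=37: DEL max): {total=28}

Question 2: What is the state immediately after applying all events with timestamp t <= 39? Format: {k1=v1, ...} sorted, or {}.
Answer: {total=28}

Derivation:
Apply events with t <= 39 (5 events):
  after event 1 (t=5: INC total by 14): {total=14}
  after event 2 (t=15: INC total by 14): {total=28}
  after event 3 (t=24: SET max = 19): {max=19, total=28}
  after event 4 (t=29: SET max = -13): {max=-13, total=28}
  after event 5 (t=37: DEL max): {total=28}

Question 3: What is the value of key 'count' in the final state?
Track key 'count' through all 6 events:
  event 1 (t=5: INC total by 14): count unchanged
  event 2 (t=15: INC total by 14): count unchanged
  event 3 (t=24: SET max = 19): count unchanged
  event 4 (t=29: SET max = -13): count unchanged
  event 5 (t=37: DEL max): count unchanged
  event 6 (t=42: INC count by 1): count (absent) -> 1
Final: count = 1

Answer: 1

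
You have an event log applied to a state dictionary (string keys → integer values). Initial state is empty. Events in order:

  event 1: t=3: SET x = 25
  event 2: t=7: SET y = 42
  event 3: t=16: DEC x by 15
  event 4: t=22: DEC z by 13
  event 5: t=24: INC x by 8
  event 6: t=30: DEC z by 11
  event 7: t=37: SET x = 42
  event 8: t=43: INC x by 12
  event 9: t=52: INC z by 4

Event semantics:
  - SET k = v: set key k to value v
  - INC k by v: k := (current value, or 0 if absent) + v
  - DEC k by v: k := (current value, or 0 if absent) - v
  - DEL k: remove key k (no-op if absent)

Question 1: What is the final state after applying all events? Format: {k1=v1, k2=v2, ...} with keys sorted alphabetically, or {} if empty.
  after event 1 (t=3: SET x = 25): {x=25}
  after event 2 (t=7: SET y = 42): {x=25, y=42}
  after event 3 (t=16: DEC x by 15): {x=10, y=42}
  after event 4 (t=22: DEC z by 13): {x=10, y=42, z=-13}
  after event 5 (t=24: INC x by 8): {x=18, y=42, z=-13}
  after event 6 (t=30: DEC z by 11): {x=18, y=42, z=-24}
  after event 7 (t=37: SET x = 42): {x=42, y=42, z=-24}
  after event 8 (t=43: INC x by 12): {x=54, y=42, z=-24}
  after event 9 (t=52: INC z by 4): {x=54, y=42, z=-20}

Answer: {x=54, y=42, z=-20}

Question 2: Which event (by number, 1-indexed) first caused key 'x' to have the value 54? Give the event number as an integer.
Looking for first event where x becomes 54:
  event 1: x = 25
  event 2: x = 25
  event 3: x = 10
  event 4: x = 10
  event 5: x = 18
  event 6: x = 18
  event 7: x = 42
  event 8: x 42 -> 54  <-- first match

Answer: 8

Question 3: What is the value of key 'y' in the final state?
Track key 'y' through all 9 events:
  event 1 (t=3: SET x = 25): y unchanged
  event 2 (t=7: SET y = 42): y (absent) -> 42
  event 3 (t=16: DEC x by 15): y unchanged
  event 4 (t=22: DEC z by 13): y unchanged
  event 5 (t=24: INC x by 8): y unchanged
  event 6 (t=30: DEC z by 11): y unchanged
  event 7 (t=37: SET x = 42): y unchanged
  event 8 (t=43: INC x by 12): y unchanged
  event 9 (t=52: INC z by 4): y unchanged
Final: y = 42

Answer: 42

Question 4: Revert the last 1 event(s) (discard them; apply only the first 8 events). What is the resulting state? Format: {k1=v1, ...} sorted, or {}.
Keep first 8 events (discard last 1):
  after event 1 (t=3: SET x = 25): {x=25}
  after event 2 (t=7: SET y = 42): {x=25, y=42}
  after event 3 (t=16: DEC x by 15): {x=10, y=42}
  after event 4 (t=22: DEC z by 13): {x=10, y=42, z=-13}
  after event 5 (t=24: INC x by 8): {x=18, y=42, z=-13}
  after event 6 (t=30: DEC z by 11): {x=18, y=42, z=-24}
  after event 7 (t=37: SET x = 42): {x=42, y=42, z=-24}
  after event 8 (t=43: INC x by 12): {x=54, y=42, z=-24}

Answer: {x=54, y=42, z=-24}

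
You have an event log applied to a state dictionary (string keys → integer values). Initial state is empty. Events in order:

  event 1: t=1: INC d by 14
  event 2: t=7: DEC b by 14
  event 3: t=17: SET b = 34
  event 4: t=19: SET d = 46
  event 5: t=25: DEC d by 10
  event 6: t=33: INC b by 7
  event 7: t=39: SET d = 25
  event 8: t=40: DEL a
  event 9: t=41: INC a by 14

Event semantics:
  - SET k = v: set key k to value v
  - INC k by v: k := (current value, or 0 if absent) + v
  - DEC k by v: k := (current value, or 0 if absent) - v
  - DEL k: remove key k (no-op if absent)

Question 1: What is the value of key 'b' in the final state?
Track key 'b' through all 9 events:
  event 1 (t=1: INC d by 14): b unchanged
  event 2 (t=7: DEC b by 14): b (absent) -> -14
  event 3 (t=17: SET b = 34): b -14 -> 34
  event 4 (t=19: SET d = 46): b unchanged
  event 5 (t=25: DEC d by 10): b unchanged
  event 6 (t=33: INC b by 7): b 34 -> 41
  event 7 (t=39: SET d = 25): b unchanged
  event 8 (t=40: DEL a): b unchanged
  event 9 (t=41: INC a by 14): b unchanged
Final: b = 41

Answer: 41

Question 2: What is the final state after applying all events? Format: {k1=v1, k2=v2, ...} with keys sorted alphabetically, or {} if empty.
Answer: {a=14, b=41, d=25}

Derivation:
  after event 1 (t=1: INC d by 14): {d=14}
  after event 2 (t=7: DEC b by 14): {b=-14, d=14}
  after event 3 (t=17: SET b = 34): {b=34, d=14}
  after event 4 (t=19: SET d = 46): {b=34, d=46}
  after event 5 (t=25: DEC d by 10): {b=34, d=36}
  after event 6 (t=33: INC b by 7): {b=41, d=36}
  after event 7 (t=39: SET d = 25): {b=41, d=25}
  after event 8 (t=40: DEL a): {b=41, d=25}
  after event 9 (t=41: INC a by 14): {a=14, b=41, d=25}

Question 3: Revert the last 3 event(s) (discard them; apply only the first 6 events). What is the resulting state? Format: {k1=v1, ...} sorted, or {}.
Keep first 6 events (discard last 3):
  after event 1 (t=1: INC d by 14): {d=14}
  after event 2 (t=7: DEC b by 14): {b=-14, d=14}
  after event 3 (t=17: SET b = 34): {b=34, d=14}
  after event 4 (t=19: SET d = 46): {b=34, d=46}
  after event 5 (t=25: DEC d by 10): {b=34, d=36}
  after event 6 (t=33: INC b by 7): {b=41, d=36}

Answer: {b=41, d=36}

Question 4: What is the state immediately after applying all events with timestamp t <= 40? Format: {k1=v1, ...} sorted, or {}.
Apply events with t <= 40 (8 events):
  after event 1 (t=1: INC d by 14): {d=14}
  after event 2 (t=7: DEC b by 14): {b=-14, d=14}
  after event 3 (t=17: SET b = 34): {b=34, d=14}
  after event 4 (t=19: SET d = 46): {b=34, d=46}
  after event 5 (t=25: DEC d by 10): {b=34, d=36}
  after event 6 (t=33: INC b by 7): {b=41, d=36}
  after event 7 (t=39: SET d = 25): {b=41, d=25}
  after event 8 (t=40: DEL a): {b=41, d=25}

Answer: {b=41, d=25}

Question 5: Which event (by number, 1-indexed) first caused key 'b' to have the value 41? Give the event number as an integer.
Looking for first event where b becomes 41:
  event 2: b = -14
  event 3: b = 34
  event 4: b = 34
  event 5: b = 34
  event 6: b 34 -> 41  <-- first match

Answer: 6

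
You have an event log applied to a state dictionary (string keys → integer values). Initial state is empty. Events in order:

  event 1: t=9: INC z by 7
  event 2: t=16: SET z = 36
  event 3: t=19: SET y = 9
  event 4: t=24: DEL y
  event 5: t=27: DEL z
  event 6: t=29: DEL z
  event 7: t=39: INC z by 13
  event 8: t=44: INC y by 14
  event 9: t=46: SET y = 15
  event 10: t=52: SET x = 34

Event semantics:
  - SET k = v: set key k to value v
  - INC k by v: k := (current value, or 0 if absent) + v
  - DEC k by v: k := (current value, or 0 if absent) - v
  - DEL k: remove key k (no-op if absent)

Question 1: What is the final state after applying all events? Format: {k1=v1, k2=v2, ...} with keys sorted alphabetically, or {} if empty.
Answer: {x=34, y=15, z=13}

Derivation:
  after event 1 (t=9: INC z by 7): {z=7}
  after event 2 (t=16: SET z = 36): {z=36}
  after event 3 (t=19: SET y = 9): {y=9, z=36}
  after event 4 (t=24: DEL y): {z=36}
  after event 5 (t=27: DEL z): {}
  after event 6 (t=29: DEL z): {}
  after event 7 (t=39: INC z by 13): {z=13}
  after event 8 (t=44: INC y by 14): {y=14, z=13}
  after event 9 (t=46: SET y = 15): {y=15, z=13}
  after event 10 (t=52: SET x = 34): {x=34, y=15, z=13}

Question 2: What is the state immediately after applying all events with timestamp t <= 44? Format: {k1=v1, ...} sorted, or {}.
Apply events with t <= 44 (8 events):
  after event 1 (t=9: INC z by 7): {z=7}
  after event 2 (t=16: SET z = 36): {z=36}
  after event 3 (t=19: SET y = 9): {y=9, z=36}
  after event 4 (t=24: DEL y): {z=36}
  after event 5 (t=27: DEL z): {}
  after event 6 (t=29: DEL z): {}
  after event 7 (t=39: INC z by 13): {z=13}
  after event 8 (t=44: INC y by 14): {y=14, z=13}

Answer: {y=14, z=13}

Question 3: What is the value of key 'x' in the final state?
Answer: 34

Derivation:
Track key 'x' through all 10 events:
  event 1 (t=9: INC z by 7): x unchanged
  event 2 (t=16: SET z = 36): x unchanged
  event 3 (t=19: SET y = 9): x unchanged
  event 4 (t=24: DEL y): x unchanged
  event 5 (t=27: DEL z): x unchanged
  event 6 (t=29: DEL z): x unchanged
  event 7 (t=39: INC z by 13): x unchanged
  event 8 (t=44: INC y by 14): x unchanged
  event 9 (t=46: SET y = 15): x unchanged
  event 10 (t=52: SET x = 34): x (absent) -> 34
Final: x = 34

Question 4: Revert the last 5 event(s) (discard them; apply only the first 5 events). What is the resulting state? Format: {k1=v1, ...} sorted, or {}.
Answer: {}

Derivation:
Keep first 5 events (discard last 5):
  after event 1 (t=9: INC z by 7): {z=7}
  after event 2 (t=16: SET z = 36): {z=36}
  after event 3 (t=19: SET y = 9): {y=9, z=36}
  after event 4 (t=24: DEL y): {z=36}
  after event 5 (t=27: DEL z): {}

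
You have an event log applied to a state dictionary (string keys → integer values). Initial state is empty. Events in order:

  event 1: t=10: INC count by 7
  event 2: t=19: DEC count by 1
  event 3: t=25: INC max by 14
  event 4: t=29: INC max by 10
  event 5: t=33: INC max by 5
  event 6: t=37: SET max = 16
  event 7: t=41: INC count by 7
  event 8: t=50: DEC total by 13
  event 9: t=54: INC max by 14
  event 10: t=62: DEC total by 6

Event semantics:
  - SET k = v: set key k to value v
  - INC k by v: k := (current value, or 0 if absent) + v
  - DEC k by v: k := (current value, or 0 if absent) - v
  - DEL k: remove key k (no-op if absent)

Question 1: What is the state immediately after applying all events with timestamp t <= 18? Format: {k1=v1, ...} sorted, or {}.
Answer: {count=7}

Derivation:
Apply events with t <= 18 (1 events):
  after event 1 (t=10: INC count by 7): {count=7}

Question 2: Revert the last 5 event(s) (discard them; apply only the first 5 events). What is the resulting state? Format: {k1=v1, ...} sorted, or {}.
Answer: {count=6, max=29}

Derivation:
Keep first 5 events (discard last 5):
  after event 1 (t=10: INC count by 7): {count=7}
  after event 2 (t=19: DEC count by 1): {count=6}
  after event 3 (t=25: INC max by 14): {count=6, max=14}
  after event 4 (t=29: INC max by 10): {count=6, max=24}
  after event 5 (t=33: INC max by 5): {count=6, max=29}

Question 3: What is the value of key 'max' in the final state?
Answer: 30

Derivation:
Track key 'max' through all 10 events:
  event 1 (t=10: INC count by 7): max unchanged
  event 2 (t=19: DEC count by 1): max unchanged
  event 3 (t=25: INC max by 14): max (absent) -> 14
  event 4 (t=29: INC max by 10): max 14 -> 24
  event 5 (t=33: INC max by 5): max 24 -> 29
  event 6 (t=37: SET max = 16): max 29 -> 16
  event 7 (t=41: INC count by 7): max unchanged
  event 8 (t=50: DEC total by 13): max unchanged
  event 9 (t=54: INC max by 14): max 16 -> 30
  event 10 (t=62: DEC total by 6): max unchanged
Final: max = 30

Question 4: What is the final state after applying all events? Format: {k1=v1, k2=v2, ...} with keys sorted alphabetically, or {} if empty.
Answer: {count=13, max=30, total=-19}

Derivation:
  after event 1 (t=10: INC count by 7): {count=7}
  after event 2 (t=19: DEC count by 1): {count=6}
  after event 3 (t=25: INC max by 14): {count=6, max=14}
  after event 4 (t=29: INC max by 10): {count=6, max=24}
  after event 5 (t=33: INC max by 5): {count=6, max=29}
  after event 6 (t=37: SET max = 16): {count=6, max=16}
  after event 7 (t=41: INC count by 7): {count=13, max=16}
  after event 8 (t=50: DEC total by 13): {count=13, max=16, total=-13}
  after event 9 (t=54: INC max by 14): {count=13, max=30, total=-13}
  after event 10 (t=62: DEC total by 6): {count=13, max=30, total=-19}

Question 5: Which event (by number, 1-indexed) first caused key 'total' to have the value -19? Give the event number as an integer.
Answer: 10

Derivation:
Looking for first event where total becomes -19:
  event 8: total = -13
  event 9: total = -13
  event 10: total -13 -> -19  <-- first match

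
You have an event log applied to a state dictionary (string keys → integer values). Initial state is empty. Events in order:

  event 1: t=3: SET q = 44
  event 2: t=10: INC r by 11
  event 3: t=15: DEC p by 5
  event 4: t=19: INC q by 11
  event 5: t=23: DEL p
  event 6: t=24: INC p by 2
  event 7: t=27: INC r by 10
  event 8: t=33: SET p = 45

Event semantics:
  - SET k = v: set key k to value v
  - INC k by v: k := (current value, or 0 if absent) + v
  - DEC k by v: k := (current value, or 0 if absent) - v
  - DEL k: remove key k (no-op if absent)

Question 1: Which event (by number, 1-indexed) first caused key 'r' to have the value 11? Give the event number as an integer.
Answer: 2

Derivation:
Looking for first event where r becomes 11:
  event 2: r (absent) -> 11  <-- first match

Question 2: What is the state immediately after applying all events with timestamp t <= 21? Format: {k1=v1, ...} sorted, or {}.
Answer: {p=-5, q=55, r=11}

Derivation:
Apply events with t <= 21 (4 events):
  after event 1 (t=3: SET q = 44): {q=44}
  after event 2 (t=10: INC r by 11): {q=44, r=11}
  after event 3 (t=15: DEC p by 5): {p=-5, q=44, r=11}
  after event 4 (t=19: INC q by 11): {p=-5, q=55, r=11}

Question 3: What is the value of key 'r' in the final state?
Answer: 21

Derivation:
Track key 'r' through all 8 events:
  event 1 (t=3: SET q = 44): r unchanged
  event 2 (t=10: INC r by 11): r (absent) -> 11
  event 3 (t=15: DEC p by 5): r unchanged
  event 4 (t=19: INC q by 11): r unchanged
  event 5 (t=23: DEL p): r unchanged
  event 6 (t=24: INC p by 2): r unchanged
  event 7 (t=27: INC r by 10): r 11 -> 21
  event 8 (t=33: SET p = 45): r unchanged
Final: r = 21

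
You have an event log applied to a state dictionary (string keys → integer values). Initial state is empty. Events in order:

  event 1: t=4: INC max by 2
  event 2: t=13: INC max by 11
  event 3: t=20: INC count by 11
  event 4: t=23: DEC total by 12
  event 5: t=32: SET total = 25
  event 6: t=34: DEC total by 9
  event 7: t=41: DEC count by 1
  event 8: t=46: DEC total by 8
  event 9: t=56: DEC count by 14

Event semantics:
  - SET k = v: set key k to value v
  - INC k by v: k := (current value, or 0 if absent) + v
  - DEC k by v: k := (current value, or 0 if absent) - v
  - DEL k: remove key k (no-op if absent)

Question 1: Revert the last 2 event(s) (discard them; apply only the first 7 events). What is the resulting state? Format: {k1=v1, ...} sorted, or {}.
Answer: {count=10, max=13, total=16}

Derivation:
Keep first 7 events (discard last 2):
  after event 1 (t=4: INC max by 2): {max=2}
  after event 2 (t=13: INC max by 11): {max=13}
  after event 3 (t=20: INC count by 11): {count=11, max=13}
  after event 4 (t=23: DEC total by 12): {count=11, max=13, total=-12}
  after event 5 (t=32: SET total = 25): {count=11, max=13, total=25}
  after event 6 (t=34: DEC total by 9): {count=11, max=13, total=16}
  after event 7 (t=41: DEC count by 1): {count=10, max=13, total=16}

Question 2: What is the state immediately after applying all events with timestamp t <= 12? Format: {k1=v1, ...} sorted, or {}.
Apply events with t <= 12 (1 events):
  after event 1 (t=4: INC max by 2): {max=2}

Answer: {max=2}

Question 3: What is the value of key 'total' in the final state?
Answer: 8

Derivation:
Track key 'total' through all 9 events:
  event 1 (t=4: INC max by 2): total unchanged
  event 2 (t=13: INC max by 11): total unchanged
  event 3 (t=20: INC count by 11): total unchanged
  event 4 (t=23: DEC total by 12): total (absent) -> -12
  event 5 (t=32: SET total = 25): total -12 -> 25
  event 6 (t=34: DEC total by 9): total 25 -> 16
  event 7 (t=41: DEC count by 1): total unchanged
  event 8 (t=46: DEC total by 8): total 16 -> 8
  event 9 (t=56: DEC count by 14): total unchanged
Final: total = 8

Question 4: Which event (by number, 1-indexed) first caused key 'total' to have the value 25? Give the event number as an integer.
Looking for first event where total becomes 25:
  event 4: total = -12
  event 5: total -12 -> 25  <-- first match

Answer: 5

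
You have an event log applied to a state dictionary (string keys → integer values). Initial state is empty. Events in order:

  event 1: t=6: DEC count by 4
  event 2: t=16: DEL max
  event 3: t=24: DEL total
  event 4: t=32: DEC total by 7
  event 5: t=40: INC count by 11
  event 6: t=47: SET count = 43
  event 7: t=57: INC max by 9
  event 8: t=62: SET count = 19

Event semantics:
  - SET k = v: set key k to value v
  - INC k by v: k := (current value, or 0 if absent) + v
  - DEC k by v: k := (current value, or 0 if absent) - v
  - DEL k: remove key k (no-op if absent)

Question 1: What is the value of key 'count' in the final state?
Track key 'count' through all 8 events:
  event 1 (t=6: DEC count by 4): count (absent) -> -4
  event 2 (t=16: DEL max): count unchanged
  event 3 (t=24: DEL total): count unchanged
  event 4 (t=32: DEC total by 7): count unchanged
  event 5 (t=40: INC count by 11): count -4 -> 7
  event 6 (t=47: SET count = 43): count 7 -> 43
  event 7 (t=57: INC max by 9): count unchanged
  event 8 (t=62: SET count = 19): count 43 -> 19
Final: count = 19

Answer: 19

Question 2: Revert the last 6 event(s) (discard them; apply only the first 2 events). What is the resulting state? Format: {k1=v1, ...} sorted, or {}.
Keep first 2 events (discard last 6):
  after event 1 (t=6: DEC count by 4): {count=-4}
  after event 2 (t=16: DEL max): {count=-4}

Answer: {count=-4}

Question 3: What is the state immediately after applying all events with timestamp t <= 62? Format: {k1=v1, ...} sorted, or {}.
Apply events with t <= 62 (8 events):
  after event 1 (t=6: DEC count by 4): {count=-4}
  after event 2 (t=16: DEL max): {count=-4}
  after event 3 (t=24: DEL total): {count=-4}
  after event 4 (t=32: DEC total by 7): {count=-4, total=-7}
  after event 5 (t=40: INC count by 11): {count=7, total=-7}
  after event 6 (t=47: SET count = 43): {count=43, total=-7}
  after event 7 (t=57: INC max by 9): {count=43, max=9, total=-7}
  after event 8 (t=62: SET count = 19): {count=19, max=9, total=-7}

Answer: {count=19, max=9, total=-7}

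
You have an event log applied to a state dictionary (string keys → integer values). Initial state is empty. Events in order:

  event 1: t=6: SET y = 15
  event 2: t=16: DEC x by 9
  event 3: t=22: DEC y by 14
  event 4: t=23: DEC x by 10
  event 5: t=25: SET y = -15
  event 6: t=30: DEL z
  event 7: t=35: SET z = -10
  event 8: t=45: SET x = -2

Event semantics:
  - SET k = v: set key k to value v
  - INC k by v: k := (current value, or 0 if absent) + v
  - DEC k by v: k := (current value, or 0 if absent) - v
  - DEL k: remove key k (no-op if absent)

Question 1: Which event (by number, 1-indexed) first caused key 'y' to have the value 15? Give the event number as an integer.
Looking for first event where y becomes 15:
  event 1: y (absent) -> 15  <-- first match

Answer: 1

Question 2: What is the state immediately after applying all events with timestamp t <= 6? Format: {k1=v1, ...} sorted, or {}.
Apply events with t <= 6 (1 events):
  after event 1 (t=6: SET y = 15): {y=15}

Answer: {y=15}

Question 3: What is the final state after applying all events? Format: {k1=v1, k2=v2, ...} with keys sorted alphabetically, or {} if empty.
Answer: {x=-2, y=-15, z=-10}

Derivation:
  after event 1 (t=6: SET y = 15): {y=15}
  after event 2 (t=16: DEC x by 9): {x=-9, y=15}
  after event 3 (t=22: DEC y by 14): {x=-9, y=1}
  after event 4 (t=23: DEC x by 10): {x=-19, y=1}
  after event 5 (t=25: SET y = -15): {x=-19, y=-15}
  after event 6 (t=30: DEL z): {x=-19, y=-15}
  after event 7 (t=35: SET z = -10): {x=-19, y=-15, z=-10}
  after event 8 (t=45: SET x = -2): {x=-2, y=-15, z=-10}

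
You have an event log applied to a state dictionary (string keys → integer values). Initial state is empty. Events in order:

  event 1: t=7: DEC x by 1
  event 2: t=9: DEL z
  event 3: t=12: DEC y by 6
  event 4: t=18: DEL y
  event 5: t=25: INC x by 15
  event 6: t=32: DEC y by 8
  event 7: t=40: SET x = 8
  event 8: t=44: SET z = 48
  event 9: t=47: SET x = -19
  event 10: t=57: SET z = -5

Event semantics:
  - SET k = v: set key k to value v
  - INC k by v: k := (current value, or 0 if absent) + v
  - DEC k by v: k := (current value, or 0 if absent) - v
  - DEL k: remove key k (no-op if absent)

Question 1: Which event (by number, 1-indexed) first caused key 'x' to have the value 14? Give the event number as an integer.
Answer: 5

Derivation:
Looking for first event where x becomes 14:
  event 1: x = -1
  event 2: x = -1
  event 3: x = -1
  event 4: x = -1
  event 5: x -1 -> 14  <-- first match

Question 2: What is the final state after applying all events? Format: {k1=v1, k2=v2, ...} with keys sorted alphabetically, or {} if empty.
  after event 1 (t=7: DEC x by 1): {x=-1}
  after event 2 (t=9: DEL z): {x=-1}
  after event 3 (t=12: DEC y by 6): {x=-1, y=-6}
  after event 4 (t=18: DEL y): {x=-1}
  after event 5 (t=25: INC x by 15): {x=14}
  after event 6 (t=32: DEC y by 8): {x=14, y=-8}
  after event 7 (t=40: SET x = 8): {x=8, y=-8}
  after event 8 (t=44: SET z = 48): {x=8, y=-8, z=48}
  after event 9 (t=47: SET x = -19): {x=-19, y=-8, z=48}
  after event 10 (t=57: SET z = -5): {x=-19, y=-8, z=-5}

Answer: {x=-19, y=-8, z=-5}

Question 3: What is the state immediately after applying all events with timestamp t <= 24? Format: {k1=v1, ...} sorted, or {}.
Answer: {x=-1}

Derivation:
Apply events with t <= 24 (4 events):
  after event 1 (t=7: DEC x by 1): {x=-1}
  after event 2 (t=9: DEL z): {x=-1}
  after event 3 (t=12: DEC y by 6): {x=-1, y=-6}
  after event 4 (t=18: DEL y): {x=-1}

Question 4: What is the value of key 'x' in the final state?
Track key 'x' through all 10 events:
  event 1 (t=7: DEC x by 1): x (absent) -> -1
  event 2 (t=9: DEL z): x unchanged
  event 3 (t=12: DEC y by 6): x unchanged
  event 4 (t=18: DEL y): x unchanged
  event 5 (t=25: INC x by 15): x -1 -> 14
  event 6 (t=32: DEC y by 8): x unchanged
  event 7 (t=40: SET x = 8): x 14 -> 8
  event 8 (t=44: SET z = 48): x unchanged
  event 9 (t=47: SET x = -19): x 8 -> -19
  event 10 (t=57: SET z = -5): x unchanged
Final: x = -19

Answer: -19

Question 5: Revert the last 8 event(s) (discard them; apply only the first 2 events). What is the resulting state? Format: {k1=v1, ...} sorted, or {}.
Answer: {x=-1}

Derivation:
Keep first 2 events (discard last 8):
  after event 1 (t=7: DEC x by 1): {x=-1}
  after event 2 (t=9: DEL z): {x=-1}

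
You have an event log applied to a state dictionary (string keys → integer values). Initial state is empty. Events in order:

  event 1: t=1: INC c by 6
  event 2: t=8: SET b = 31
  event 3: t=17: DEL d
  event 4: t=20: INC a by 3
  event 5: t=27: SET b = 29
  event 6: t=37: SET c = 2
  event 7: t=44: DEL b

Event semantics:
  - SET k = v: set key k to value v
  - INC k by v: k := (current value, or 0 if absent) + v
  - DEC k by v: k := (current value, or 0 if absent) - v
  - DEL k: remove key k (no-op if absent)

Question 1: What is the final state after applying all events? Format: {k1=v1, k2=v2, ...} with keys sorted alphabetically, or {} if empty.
Answer: {a=3, c=2}

Derivation:
  after event 1 (t=1: INC c by 6): {c=6}
  after event 2 (t=8: SET b = 31): {b=31, c=6}
  after event 3 (t=17: DEL d): {b=31, c=6}
  after event 4 (t=20: INC a by 3): {a=3, b=31, c=6}
  after event 5 (t=27: SET b = 29): {a=3, b=29, c=6}
  after event 6 (t=37: SET c = 2): {a=3, b=29, c=2}
  after event 7 (t=44: DEL b): {a=3, c=2}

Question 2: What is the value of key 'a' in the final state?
Track key 'a' through all 7 events:
  event 1 (t=1: INC c by 6): a unchanged
  event 2 (t=8: SET b = 31): a unchanged
  event 3 (t=17: DEL d): a unchanged
  event 4 (t=20: INC a by 3): a (absent) -> 3
  event 5 (t=27: SET b = 29): a unchanged
  event 6 (t=37: SET c = 2): a unchanged
  event 7 (t=44: DEL b): a unchanged
Final: a = 3

Answer: 3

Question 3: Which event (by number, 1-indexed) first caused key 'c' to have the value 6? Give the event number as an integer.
Looking for first event where c becomes 6:
  event 1: c (absent) -> 6  <-- first match

Answer: 1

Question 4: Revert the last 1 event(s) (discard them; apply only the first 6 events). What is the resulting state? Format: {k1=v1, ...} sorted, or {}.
Keep first 6 events (discard last 1):
  after event 1 (t=1: INC c by 6): {c=6}
  after event 2 (t=8: SET b = 31): {b=31, c=6}
  after event 3 (t=17: DEL d): {b=31, c=6}
  after event 4 (t=20: INC a by 3): {a=3, b=31, c=6}
  after event 5 (t=27: SET b = 29): {a=3, b=29, c=6}
  after event 6 (t=37: SET c = 2): {a=3, b=29, c=2}

Answer: {a=3, b=29, c=2}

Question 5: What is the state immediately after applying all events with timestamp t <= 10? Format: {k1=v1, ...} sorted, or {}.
Answer: {b=31, c=6}

Derivation:
Apply events with t <= 10 (2 events):
  after event 1 (t=1: INC c by 6): {c=6}
  after event 2 (t=8: SET b = 31): {b=31, c=6}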